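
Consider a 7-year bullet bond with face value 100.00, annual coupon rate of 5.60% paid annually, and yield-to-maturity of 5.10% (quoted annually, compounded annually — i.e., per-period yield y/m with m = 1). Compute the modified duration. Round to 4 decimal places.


Answer: Modified duration = 5.7053

Derivation:
Coupon per period c = face * coupon_rate / m = 5.600000
Periods per year m = 1; per-period yield y/m = 0.051000
Number of cashflows N = 7
Cashflows (t years, CF_t, discount factor 1/(1+y/m)^(m*t), PV):
  t = 1.0000: CF_t = 5.600000, DF = 0.951475, PV = 5.328259
  t = 2.0000: CF_t = 5.600000, DF = 0.905304, PV = 5.069704
  t = 3.0000: CF_t = 5.600000, DF = 0.861374, PV = 4.823695
  t = 4.0000: CF_t = 5.600000, DF = 0.819576, PV = 4.589625
  t = 5.0000: CF_t = 5.600000, DF = 0.779806, PV = 4.366912
  t = 6.0000: CF_t = 5.600000, DF = 0.741965, PV = 4.155007
  t = 7.0000: CF_t = 105.600000, DF = 0.705961, PV = 74.549529
Price P = sum_t PV_t = 102.882731
First compute Macaulay numerator sum_t t * PV_t:
  t * PV_t at t = 1.0000: 5.328259
  t * PV_t at t = 2.0000: 10.139408
  t * PV_t at t = 3.0000: 14.471086
  t * PV_t at t = 4.0000: 18.358498
  t * PV_t at t = 5.0000: 21.834560
  t * PV_t at t = 6.0000: 24.930040
  t * PV_t at t = 7.0000: 521.846705
Macaulay duration D = 616.908557 / 102.882731 = 5.996230
Modified duration = D / (1 + y/m) = 5.996230 / (1 + 0.051000) = 5.705262


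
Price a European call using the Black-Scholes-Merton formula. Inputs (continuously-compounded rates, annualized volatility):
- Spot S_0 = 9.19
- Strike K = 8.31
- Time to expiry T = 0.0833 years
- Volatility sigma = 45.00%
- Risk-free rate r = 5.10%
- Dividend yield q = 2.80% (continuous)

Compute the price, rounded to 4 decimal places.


d1 = (ln(S/K) + (r - q + 0.5*sigma^2) * T) / (sigma * sqrt(T)) = 0.85469826
d2 = d1 - sigma * sqrt(T) = 0.72482043
exp(-rT) = 0.99576071; exp(-qT) = 0.99767032
C = S_0 * exp(-qT) * N(d1) - K * exp(-rT) * N(d2)
N(d1) = 0.80364089; N(d2) = 0.76571890
C = 9.1900 * 0.99767032 * 0.80364089 - 8.3100 * 0.99576071 * 0.76571890 = 1.0321

Answer: Price = 1.0321


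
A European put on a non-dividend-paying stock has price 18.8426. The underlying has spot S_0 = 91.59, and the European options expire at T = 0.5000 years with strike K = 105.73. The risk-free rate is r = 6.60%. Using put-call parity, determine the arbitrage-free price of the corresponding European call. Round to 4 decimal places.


Put-call parity: C - P = S_0 * exp(-qT) - K * exp(-rT).
S_0 * exp(-qT) = 91.5900 * 1.00000000 = 91.59000000
K * exp(-rT) = 105.7300 * 0.96753856 = 102.29785191
C = P + S*exp(-qT) - K*exp(-rT)
C = 18.8426 + 91.59000000 - 102.29785191 = 8.1347

Answer: Call price = 8.1347


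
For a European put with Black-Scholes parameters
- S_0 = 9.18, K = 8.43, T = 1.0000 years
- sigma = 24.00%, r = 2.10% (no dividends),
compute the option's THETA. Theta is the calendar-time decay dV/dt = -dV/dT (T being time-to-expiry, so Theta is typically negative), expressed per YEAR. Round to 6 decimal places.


Answer: Theta = -0.310398

Derivation:
d1 = 0.5626268026; d2 = 0.3226268026
phi(d1) = 0.3405433010; exp(-qT) = 1.0000000000; exp(-rT) = 0.9792189646
Theta = -S*exp(-qT)*phi(d1)*sigma/(2*sqrt(T)) + r*K*exp(-rT)*N(-d2) - q*S*exp(-qT)*N(-d1)
N(-d1) = 0.2868445185; N(-d2) = 0.3734889464; sqrt(T) = 1.0000000000
Term 1 = -9.1800 * 1.0000000000 * 0.3405433010 * 0.2400 / (2 * 1.0000000000) = -0.3751425004
Term 2 = 0.0210 * 8.4300 * 0.9792189646 * 0.3734889464 = 0.0647447321
Term 3 = 0 (no dividend yield, q = 0)
Theta = -0.3751425004 + (0.0647447321) + (0.0000000000) = -0.310398


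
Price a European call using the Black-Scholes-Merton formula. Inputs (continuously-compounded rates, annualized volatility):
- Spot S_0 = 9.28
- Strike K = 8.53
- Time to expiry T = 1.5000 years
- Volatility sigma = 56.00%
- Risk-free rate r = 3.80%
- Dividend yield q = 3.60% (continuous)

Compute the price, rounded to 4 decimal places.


d1 = (ln(S/K) + (r - q + 0.5*sigma^2) * T) / (sigma * sqrt(T)) = 0.47017399
d2 = d1 - sigma * sqrt(T) = -0.21568313
exp(-rT) = 0.94459407; exp(-qT) = 0.94743211
C = S_0 * exp(-qT) * N(d1) - K * exp(-rT) * N(d2)
N(d1) = 0.68088464; N(d2) = 0.41461737
C = 9.2800 * 0.94743211 * 0.68088464 - 8.5300 * 0.94459407 * 0.41461737 = 2.6457

Answer: Price = 2.6457


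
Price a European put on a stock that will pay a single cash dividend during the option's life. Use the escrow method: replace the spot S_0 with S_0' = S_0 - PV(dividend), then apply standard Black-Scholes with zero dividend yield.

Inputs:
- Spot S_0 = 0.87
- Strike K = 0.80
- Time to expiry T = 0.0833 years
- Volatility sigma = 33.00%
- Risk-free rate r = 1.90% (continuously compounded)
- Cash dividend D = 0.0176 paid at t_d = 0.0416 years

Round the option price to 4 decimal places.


Answer: Price = 0.0115

Derivation:
PV(D) = D * exp(-r * t_d) = 0.0176 * 0.99920991 = 0.01758609
S_0' = S_0 - PV(D) = 0.8700 - 0.01758609 = 0.85241391
d1 = (ln(S_0'/K) + (r + sigma^2/2)*T) / (sigma*sqrt(T)) = 0.73053485
d2 = d1 - sigma*sqrt(T) = 0.63529111
exp(-rT) = 0.99841855
N(-d1) = 0.23253166; N(-d2) = 0.26261929
P = K * exp(-rT) * N(-d2) - S_0' * N(-d1) = 0.8000 * 0.99841855 * 0.26261929 - 0.85241391 * 0.23253166 = 0.0115


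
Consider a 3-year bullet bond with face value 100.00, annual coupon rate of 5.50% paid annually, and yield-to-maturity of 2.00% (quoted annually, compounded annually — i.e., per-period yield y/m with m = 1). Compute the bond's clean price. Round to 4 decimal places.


Answer: Price = 110.0936

Derivation:
Coupon per period c = face * coupon_rate / m = 5.500000
Periods per year m = 1; per-period yield y/m = 0.020000
Number of cashflows N = 3
Cashflows (t years, CF_t, discount factor 1/(1+y/m)^(m*t), PV):
  t = 1.0000: CF_t = 5.500000, DF = 0.980392, PV = 5.392157
  t = 2.0000: CF_t = 5.500000, DF = 0.961169, PV = 5.286428
  t = 3.0000: CF_t = 105.500000, DF = 0.942322, PV = 99.415006
Price P = sum_t PV_t = 110.093591


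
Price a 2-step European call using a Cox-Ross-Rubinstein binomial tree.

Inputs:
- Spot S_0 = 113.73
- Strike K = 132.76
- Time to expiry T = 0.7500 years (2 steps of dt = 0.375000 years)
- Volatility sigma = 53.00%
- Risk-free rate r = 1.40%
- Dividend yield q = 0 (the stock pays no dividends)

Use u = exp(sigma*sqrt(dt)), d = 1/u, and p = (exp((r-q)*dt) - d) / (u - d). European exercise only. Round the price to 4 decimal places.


Answer: Price = V(0,0) = 15.3567

Derivation:
dt = T/N = 0.375000
u = exp(sigma*sqrt(dt)) = 1.383418; d = 1/u = 0.722847
p = (exp((r-q)*dt) - d) / (u - d) = 0.427534
Discount per step: exp(-r*dt) = 0.994764
Stock lattice S(k, i) with i counting down-moves:
  k=0: S(0,0) = 113.7300
  k=1: S(1,0) = 157.3362; S(1,1) = 82.2094
  k=2: S(2,0) = 217.6617; S(2,1) = 113.7300; S(2,2) = 59.4248
Terminal payoffs V(N, i) = max(S_T - K, 0):
  V(2,0) = 84.901695; V(2,1) = 0.000000; V(2,2) = 0.000000
Backward induction: V(k, i) = exp(-r*dt) * [p * V(k+1, i) + (1-p) * V(k+1, i+1)].
  V(1,0) = exp(-r*dt) * [p*84.901695 + (1-p)*0.000000] = 36.108298
  V(1,1) = exp(-r*dt) * [p*0.000000 + (1-p)*0.000000] = 0.000000
  V(0,0) = exp(-r*dt) * [p*36.108298 + (1-p)*0.000000] = 15.356692


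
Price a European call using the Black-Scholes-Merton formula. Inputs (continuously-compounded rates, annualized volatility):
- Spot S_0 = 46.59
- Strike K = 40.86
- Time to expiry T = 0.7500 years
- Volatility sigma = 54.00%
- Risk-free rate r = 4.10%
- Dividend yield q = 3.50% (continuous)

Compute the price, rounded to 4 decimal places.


Answer: Price = 11.0602

Derivation:
d1 = (ln(S/K) + (r - q + 0.5*sigma^2) * T) / (sigma * sqrt(T)) = 0.52407225
d2 = d1 - sigma * sqrt(T) = 0.05641853
exp(-rT) = 0.96971797; exp(-qT) = 0.97409154
C = S_0 * exp(-qT) * N(d1) - K * exp(-rT) * N(d2)
N(d1) = 0.69988586; N(d2) = 0.52249580
C = 46.5900 * 0.97409154 * 0.69988586 - 40.8600 * 0.96971797 * 0.52249580 = 11.0602


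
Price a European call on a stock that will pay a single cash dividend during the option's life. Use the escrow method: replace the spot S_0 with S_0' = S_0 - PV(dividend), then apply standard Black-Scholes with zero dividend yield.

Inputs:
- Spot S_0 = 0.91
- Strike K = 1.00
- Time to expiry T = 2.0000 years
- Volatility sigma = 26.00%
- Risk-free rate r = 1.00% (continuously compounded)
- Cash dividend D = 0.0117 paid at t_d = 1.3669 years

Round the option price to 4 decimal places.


PV(D) = D * exp(-r * t_d) = 0.0117 * 0.98642400 = 0.01154116
S_0' = S_0 - PV(D) = 0.9100 - 0.01154116 = 0.89845884
d1 = (ln(S_0'/K) + (r + sigma^2/2)*T) / (sigma*sqrt(T)) = -0.05296334
d2 = d1 - sigma*sqrt(T) = -0.42065887
exp(-rT) = 0.98019867
N(d1) = 0.47888056; N(d2) = 0.33700210
C = S_0' * N(d1) - K * exp(-rT) * N(d2) = 0.89845884 * 0.47888056 - 1.0000 * 0.98019867 * 0.33700210 = 0.0999

Answer: Price = 0.0999


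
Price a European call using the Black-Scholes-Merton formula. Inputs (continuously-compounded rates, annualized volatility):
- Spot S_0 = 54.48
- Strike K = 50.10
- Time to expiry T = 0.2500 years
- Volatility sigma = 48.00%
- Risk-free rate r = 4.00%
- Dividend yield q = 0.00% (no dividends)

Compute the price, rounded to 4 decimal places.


Answer: Price = 7.7829

Derivation:
d1 = (ln(S/K) + (r - q + 0.5*sigma^2) * T) / (sigma * sqrt(T)) = 0.51088606
d2 = d1 - sigma * sqrt(T) = 0.27088606
exp(-rT) = 0.99004983; exp(-qT) = 1.00000000
C = S_0 * exp(-qT) * N(d1) - K * exp(-rT) * N(d2)
N(d1) = 0.69528458; N(d2) = 0.60676067
C = 54.4800 * 1.00000000 * 0.69528458 - 50.1000 * 0.99004983 * 0.60676067 = 7.7829


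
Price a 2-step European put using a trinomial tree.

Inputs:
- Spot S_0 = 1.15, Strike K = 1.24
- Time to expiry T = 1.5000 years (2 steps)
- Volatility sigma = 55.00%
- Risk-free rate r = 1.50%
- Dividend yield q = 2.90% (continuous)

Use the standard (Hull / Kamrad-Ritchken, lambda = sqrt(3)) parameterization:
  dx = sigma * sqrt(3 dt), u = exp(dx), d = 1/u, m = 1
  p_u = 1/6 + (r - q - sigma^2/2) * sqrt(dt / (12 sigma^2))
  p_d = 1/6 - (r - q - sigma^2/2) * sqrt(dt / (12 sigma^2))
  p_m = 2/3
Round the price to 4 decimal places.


dt = T/N = 0.750000; dx = sigma*sqrt(3*dt) = 0.825000
u = exp(dx) = 2.281881; d = 1/u = 0.438235
p_u = 0.091553, p_m = 0.666667, p_d = 0.241780
Discount per step: exp(-r*dt) = 0.988813
Stock lattice S(k, j) with j the centered position index:
  k=0: S(0,+0) = 1.1500
  k=1: S(1,-1) = 0.5040; S(1,+0) = 1.1500; S(1,+1) = 2.6242
  k=2: S(2,-2) = 0.2209; S(2,-1) = 0.5040; S(2,+0) = 1.1500; S(2,+1) = 2.6242; S(2,+2) = 5.9880
Terminal payoffs V(N, j) = max(K - S_T, 0):
  V(2,-2) = 1.019143; V(2,-1) = 0.736030; V(2,+0) = 0.090000; V(2,+1) = 0.000000; V(2,+2) = 0.000000
Backward induction: V(k, j) = exp(-r*dt) * [p_u * V(k+1, j+1) + p_m * V(k+1, j) + p_d * V(k+1, j-1)]
  V(1,-1) = exp(-r*dt) * [p_u*0.090000 + p_m*0.736030 + p_d*1.019143] = 0.736997
  V(1,+0) = exp(-r*dt) * [p_u*0.000000 + p_m*0.090000 + p_d*0.736030] = 0.235295
  V(1,+1) = exp(-r*dt) * [p_u*0.000000 + p_m*0.000000 + p_d*0.090000] = 0.021517
  V(0,+0) = exp(-r*dt) * [p_u*0.021517 + p_m*0.235295 + p_d*0.736997] = 0.333255

Answer: Price = V(0,0) = 0.3333


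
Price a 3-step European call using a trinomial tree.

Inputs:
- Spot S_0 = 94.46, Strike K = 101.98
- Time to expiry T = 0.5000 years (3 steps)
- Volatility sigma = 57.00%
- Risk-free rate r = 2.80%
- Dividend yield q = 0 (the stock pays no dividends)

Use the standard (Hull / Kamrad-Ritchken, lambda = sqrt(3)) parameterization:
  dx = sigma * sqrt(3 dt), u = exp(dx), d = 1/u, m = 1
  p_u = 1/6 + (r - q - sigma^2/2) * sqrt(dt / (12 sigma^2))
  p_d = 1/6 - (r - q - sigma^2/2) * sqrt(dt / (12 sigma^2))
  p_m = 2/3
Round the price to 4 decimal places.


dt = T/N = 0.166667; dx = sigma*sqrt(3*dt) = 0.403051
u = exp(dx) = 1.496383; d = 1/u = 0.668278
p_u = 0.138868, p_m = 0.666667, p_d = 0.194465
Discount per step: exp(-r*dt) = 0.995344
Stock lattice S(k, j) with j the centered position index:
  k=0: S(0,+0) = 94.4600
  k=1: S(1,-1) = 63.1255; S(1,+0) = 94.4600; S(1,+1) = 141.3483
  k=2: S(2,-2) = 42.1854; S(2,-1) = 63.1255; S(2,+0) = 94.4600; S(2,+1) = 141.3483; S(2,+2) = 211.5113
  k=3: S(3,-3) = 28.1916; S(3,-2) = 42.1854; S(3,-1) = 63.1255; S(3,+0) = 94.4600; S(3,+1) = 141.3483; S(3,+2) = 211.5113; S(3,+3) = 316.5018
Terminal payoffs V(N, j) = max(S_T - K, 0):
  V(3,-3) = 0.000000; V(3,-2) = 0.000000; V(3,-1) = 0.000000; V(3,+0) = 0.000000; V(3,+1) = 39.368339; V(3,+2) = 109.531251; V(3,+3) = 214.521842
Backward induction: V(k, j) = exp(-r*dt) * [p_u * V(k+1, j+1) + p_m * V(k+1, j) + p_d * V(k+1, j-1)]
  V(2,-2) = exp(-r*dt) * [p_u*0.000000 + p_m*0.000000 + p_d*0.000000] = 0.000000
  V(2,-1) = exp(-r*dt) * [p_u*0.000000 + p_m*0.000000 + p_d*0.000000] = 0.000000
  V(2,+0) = exp(-r*dt) * [p_u*39.368339 + p_m*0.000000 + p_d*0.000000] = 5.441560
  V(2,+1) = exp(-r*dt) * [p_u*109.531251 + p_m*39.368339 + p_d*0.000000] = 41.262964
  V(2,+2) = exp(-r*dt) * [p_u*214.521842 + p_m*109.531251 + p_d*39.368339] = 109.952567
  V(1,-1) = exp(-r*dt) * [p_u*5.441560 + p_m*0.000000 + p_d*0.000000] = 0.752142
  V(1,+0) = exp(-r*dt) * [p_u*41.262964 + p_m*5.441560 + p_d*0.000000] = 9.314255
  V(1,+1) = exp(-r*dt) * [p_u*109.952567 + p_m*41.262964 + p_d*5.441560] = 43.631669
  V(0,+0) = exp(-r*dt) * [p_u*43.631669 + p_m*9.314255 + p_d*0.752142] = 12.357022

Answer: Price = V(0,0) = 12.3570


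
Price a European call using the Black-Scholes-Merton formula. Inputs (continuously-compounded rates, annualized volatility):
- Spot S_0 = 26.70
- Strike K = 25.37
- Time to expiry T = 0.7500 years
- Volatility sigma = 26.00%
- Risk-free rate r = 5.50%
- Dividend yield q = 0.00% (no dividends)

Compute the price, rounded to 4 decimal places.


d1 = (ln(S/K) + (r - q + 0.5*sigma^2) * T) / (sigma * sqrt(T)) = 0.52270714
d2 = d1 - sigma * sqrt(T) = 0.29754053
exp(-rT) = 0.95958920; exp(-qT) = 1.00000000
C = S_0 * exp(-qT) * N(d1) - K * exp(-rT) * N(d2)
N(d1) = 0.69941097; N(d2) = 0.61697307
C = 26.7000 * 1.00000000 * 0.69941097 - 25.3700 * 0.95958920 * 0.61697307 = 3.6542

Answer: Price = 3.6542


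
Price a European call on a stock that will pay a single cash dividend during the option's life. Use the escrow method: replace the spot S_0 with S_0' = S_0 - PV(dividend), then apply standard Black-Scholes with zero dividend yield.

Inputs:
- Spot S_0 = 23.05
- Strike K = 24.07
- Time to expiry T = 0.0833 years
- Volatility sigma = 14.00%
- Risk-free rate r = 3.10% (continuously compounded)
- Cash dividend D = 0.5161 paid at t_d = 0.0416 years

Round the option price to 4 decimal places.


PV(D) = D * exp(-r * t_d) = 0.5161 * 0.99871123 = 0.51543487
S_0' = S_0 - PV(D) = 23.0500 - 0.51543487 = 22.53456513
d1 = (ln(S_0'/K) + (r + sigma^2/2)*T) / (sigma*sqrt(T)) = -1.54721031
d2 = d1 - sigma*sqrt(T) = -1.58761675
exp(-rT) = 0.99742103
N(d1) = 0.06090627; N(d2) = 0.05618651
C = S_0' * N(d1) - K * exp(-rT) * N(d2) = 22.53456513 * 0.06090627 - 24.0700 * 0.99742103 * 0.05618651 = 0.0236

Answer: Price = 0.0236


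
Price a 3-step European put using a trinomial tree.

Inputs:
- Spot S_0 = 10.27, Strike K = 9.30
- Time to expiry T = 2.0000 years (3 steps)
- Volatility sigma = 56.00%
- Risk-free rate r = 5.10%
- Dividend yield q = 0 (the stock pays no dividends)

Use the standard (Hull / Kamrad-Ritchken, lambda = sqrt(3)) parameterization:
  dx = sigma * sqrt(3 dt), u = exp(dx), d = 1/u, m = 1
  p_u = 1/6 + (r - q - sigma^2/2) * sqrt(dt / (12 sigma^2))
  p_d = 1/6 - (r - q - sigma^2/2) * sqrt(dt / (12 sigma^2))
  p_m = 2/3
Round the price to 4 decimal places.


Answer: Price = V(0,0) = 1.9010

Derivation:
dt = T/N = 0.666667; dx = sigma*sqrt(3*dt) = 0.791960
u = exp(dx) = 2.207718; d = 1/u = 0.452956
p_u = 0.122136, p_m = 0.666667, p_d = 0.211198
Discount per step: exp(-r*dt) = 0.966572
Stock lattice S(k, j) with j the centered position index:
  k=0: S(0,+0) = 10.2700
  k=1: S(1,-1) = 4.6519; S(1,+0) = 10.2700; S(1,+1) = 22.6733
  k=2: S(2,-2) = 2.1071; S(2,-1) = 4.6519; S(2,+0) = 10.2700; S(2,+1) = 22.6733; S(2,+2) = 50.0562
  k=3: S(3,-3) = 0.9544; S(3,-2) = 2.1071; S(3,-1) = 4.6519; S(3,+0) = 10.2700; S(3,+1) = 22.6733; S(3,+2) = 50.0562; S(3,+3) = 110.5100
Terminal payoffs V(N, j) = max(K - S_T, 0):
  V(3,-3) = 8.345580; V(3,-2) = 7.192910; V(3,-1) = 4.648139; V(3,+0) = 0.000000; V(3,+1) = 0.000000; V(3,+2) = 0.000000; V(3,+3) = 0.000000
Backward induction: V(k, j) = exp(-r*dt) * [p_u * V(k+1, j+1) + p_m * V(k+1, j) + p_d * V(k+1, j-1)]
  V(2,-2) = exp(-r*dt) * [p_u*4.648139 + p_m*7.192910 + p_d*8.345580] = 6.887347
  V(2,-1) = exp(-r*dt) * [p_u*0.000000 + p_m*4.648139 + p_d*7.192910] = 4.463515
  V(2,+0) = exp(-r*dt) * [p_u*0.000000 + p_m*0.000000 + p_d*4.648139] = 0.948860
  V(2,+1) = exp(-r*dt) * [p_u*0.000000 + p_m*0.000000 + p_d*0.000000] = 0.000000
  V(2,+2) = exp(-r*dt) * [p_u*0.000000 + p_m*0.000000 + p_d*0.000000] = 0.000000
  V(1,-1) = exp(-r*dt) * [p_u*0.948860 + p_m*4.463515 + p_d*6.887347] = 4.394186
  V(1,+0) = exp(-r*dt) * [p_u*0.000000 + p_m*0.948860 + p_d*4.463515] = 1.522598
  V(1,+1) = exp(-r*dt) * [p_u*0.000000 + p_m*0.000000 + p_d*0.948860] = 0.193698
  V(0,+0) = exp(-r*dt) * [p_u*0.193698 + p_m*1.522598 + p_d*4.394186] = 1.901018


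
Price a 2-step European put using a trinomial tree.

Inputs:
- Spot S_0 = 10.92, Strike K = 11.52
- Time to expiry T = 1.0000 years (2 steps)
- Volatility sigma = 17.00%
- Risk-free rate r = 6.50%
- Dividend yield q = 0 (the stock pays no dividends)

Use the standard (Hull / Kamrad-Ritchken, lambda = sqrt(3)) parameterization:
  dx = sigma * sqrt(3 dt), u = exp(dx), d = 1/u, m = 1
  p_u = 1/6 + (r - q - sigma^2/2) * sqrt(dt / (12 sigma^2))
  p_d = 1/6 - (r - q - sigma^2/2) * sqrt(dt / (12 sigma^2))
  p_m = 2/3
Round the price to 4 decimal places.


dt = T/N = 0.500000; dx = sigma*sqrt(3*dt) = 0.208207
u = exp(dx) = 1.231468; d = 1/u = 0.812039
p_u = 0.227364, p_m = 0.666667, p_d = 0.105970
Discount per step: exp(-r*dt) = 0.968022
Stock lattice S(k, j) with j the centered position index:
  k=0: S(0,+0) = 10.9200
  k=1: S(1,-1) = 8.8675; S(1,+0) = 10.9200; S(1,+1) = 13.4476
  k=2: S(2,-2) = 7.2007; S(2,-1) = 8.8675; S(2,+0) = 10.9200; S(2,+1) = 13.4476; S(2,+2) = 16.5603
Terminal payoffs V(N, j) = max(K - S_T, 0):
  V(2,-2) = 4.319268; V(2,-1) = 2.652532; V(2,+0) = 0.600000; V(2,+1) = 0.000000; V(2,+2) = 0.000000
Backward induction: V(k, j) = exp(-r*dt) * [p_u * V(k+1, j+1) + p_m * V(k+1, j) + p_d * V(k+1, j-1)]
  V(1,-1) = exp(-r*dt) * [p_u*0.600000 + p_m*2.652532 + p_d*4.319268] = 2.286938
  V(1,+0) = exp(-r*dt) * [p_u*0.000000 + p_m*0.600000 + p_d*2.652532] = 0.659309
  V(1,+1) = exp(-r*dt) * [p_u*0.000000 + p_m*0.000000 + p_d*0.600000] = 0.061549
  V(0,+0) = exp(-r*dt) * [p_u*0.061549 + p_m*0.659309 + p_d*2.286938] = 0.673627

Answer: Price = V(0,0) = 0.6736


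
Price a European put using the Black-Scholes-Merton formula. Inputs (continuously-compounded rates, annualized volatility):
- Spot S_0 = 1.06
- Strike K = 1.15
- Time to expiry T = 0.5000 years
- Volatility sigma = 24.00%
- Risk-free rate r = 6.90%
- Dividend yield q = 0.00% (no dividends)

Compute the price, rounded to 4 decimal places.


Answer: Price = 0.1017

Derivation:
d1 = (ln(S/K) + (r - q + 0.5*sigma^2) * T) / (sigma * sqrt(T)) = -0.19205630
d2 = d1 - sigma * sqrt(T) = -0.36176192
exp(-rT) = 0.96608834; exp(-qT) = 1.00000000
P = K * exp(-rT) * N(-d2) - S_0 * exp(-qT) * N(-d1)
N(-d1) = 0.57615095; N(-d2) = 0.64123503
P = 1.1500 * 0.96608834 * 0.64123503 - 1.0600 * 1.00000000 * 0.57615095 = 0.1017


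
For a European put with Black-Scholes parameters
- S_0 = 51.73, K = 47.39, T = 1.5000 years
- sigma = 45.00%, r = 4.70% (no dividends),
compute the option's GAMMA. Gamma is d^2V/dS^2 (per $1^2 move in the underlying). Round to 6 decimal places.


d1 = 0.5624784127; d2 = 0.0113432205
phi(d1) = 0.3405717297; exp(-qT) = 1.0000000000; exp(-rT) = 0.9319277395
Gamma = exp(-qT) * phi(d1) / (S * sigma * sqrt(T)) = 1.0000000000 * 0.3405717297 / (51.7300 * 0.4500 * 1.2247448714) = 0.011946

Answer: Gamma = 0.011946


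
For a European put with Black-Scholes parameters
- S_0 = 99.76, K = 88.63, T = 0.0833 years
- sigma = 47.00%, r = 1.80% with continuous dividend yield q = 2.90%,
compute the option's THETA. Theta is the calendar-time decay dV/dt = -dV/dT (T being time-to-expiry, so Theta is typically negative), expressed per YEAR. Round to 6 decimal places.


d1 = 0.9331435477; d2 = 0.7974933726
phi(d1) = 0.2581235395; exp(-qT) = 0.9975872155; exp(-rT) = 0.9985017235
Theta = -S*exp(-qT)*phi(d1)*sigma/(2*sqrt(T)) + r*K*exp(-rT)*N(-d2) - q*S*exp(-qT)*N(-d1)
N(-d1) = 0.1753729287; N(-d2) = 0.2125822752; sqrt(T) = 0.2886173938
Term 1 = -99.7600 * 0.9975872155 * 0.2581235395 * 0.4700 / (2 * 0.2886173938) = -20.9160797265
Term 2 = 0.0180 * 88.6300 * 0.9985017235 * 0.2125822752 = 0.3386328799
Term 3 = -0.0290 * 99.7600 * 0.9975872155 * 0.1753729287 = -0.5061367451
Theta = -20.9160797265 + (0.3386328799) + (-0.5061367451) = -21.083584

Answer: Theta = -21.083584


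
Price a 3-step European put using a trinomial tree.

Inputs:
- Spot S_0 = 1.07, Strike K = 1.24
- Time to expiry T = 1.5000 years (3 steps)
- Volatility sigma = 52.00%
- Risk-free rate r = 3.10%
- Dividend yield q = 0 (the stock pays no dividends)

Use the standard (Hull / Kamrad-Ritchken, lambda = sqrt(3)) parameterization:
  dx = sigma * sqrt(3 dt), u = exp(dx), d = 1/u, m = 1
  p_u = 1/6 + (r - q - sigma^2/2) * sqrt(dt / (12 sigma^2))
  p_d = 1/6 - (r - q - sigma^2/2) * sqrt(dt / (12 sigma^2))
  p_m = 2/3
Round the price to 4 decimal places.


dt = T/N = 0.500000; dx = sigma*sqrt(3*dt) = 0.636867
u = exp(dx) = 1.890549; d = 1/u = 0.528947
p_u = 0.125763, p_m = 0.666667, p_d = 0.207570
Discount per step: exp(-r*dt) = 0.984620
Stock lattice S(k, j) with j the centered position index:
  k=0: S(0,+0) = 1.0700
  k=1: S(1,-1) = 0.5660; S(1,+0) = 1.0700; S(1,+1) = 2.0229
  k=2: S(2,-2) = 0.2994; S(2,-1) = 0.5660; S(2,+0) = 1.0700; S(2,+1) = 2.0229; S(2,+2) = 3.8244
  k=3: S(3,-3) = 0.1584; S(3,-2) = 0.2994; S(3,-1) = 0.5660; S(3,+0) = 1.0700; S(3,+1) = 2.0229; S(3,+2) = 3.8244; S(3,+3) = 7.2302
Terminal payoffs V(N, j) = max(K - S_T, 0):
  V(3,-3) = 1.081649; V(3,-2) = 0.940630; V(3,-1) = 0.674027; V(3,+0) = 0.170000; V(3,+1) = 0.000000; V(3,+2) = 0.000000; V(3,+3) = 0.000000
Backward induction: V(k, j) = exp(-r*dt) * [p_u * V(k+1, j+1) + p_m * V(k+1, j) + p_d * V(k+1, j-1)]
  V(2,-2) = exp(-r*dt) * [p_u*0.674027 + p_m*0.940630 + p_d*1.081649] = 0.921971
  V(2,-1) = exp(-r*dt) * [p_u*0.170000 + p_m*0.674027 + p_d*0.940630] = 0.655735
  V(2,+0) = exp(-r*dt) * [p_u*0.000000 + p_m*0.170000 + p_d*0.674027] = 0.249346
  V(2,+1) = exp(-r*dt) * [p_u*0.000000 + p_m*0.000000 + p_d*0.170000] = 0.034744
  V(2,+2) = exp(-r*dt) * [p_u*0.000000 + p_m*0.000000 + p_d*0.000000] = 0.000000
  V(1,-1) = exp(-r*dt) * [p_u*0.249346 + p_m*0.655735 + p_d*0.921971] = 0.649739
  V(1,+0) = exp(-r*dt) * [p_u*0.034744 + p_m*0.249346 + p_d*0.655735] = 0.301994
  V(1,+1) = exp(-r*dt) * [p_u*0.000000 + p_m*0.034744 + p_d*0.249346] = 0.073767
  V(0,+0) = exp(-r*dt) * [p_u*0.073767 + p_m*0.301994 + p_d*0.649739] = 0.340159

Answer: Price = V(0,0) = 0.3402


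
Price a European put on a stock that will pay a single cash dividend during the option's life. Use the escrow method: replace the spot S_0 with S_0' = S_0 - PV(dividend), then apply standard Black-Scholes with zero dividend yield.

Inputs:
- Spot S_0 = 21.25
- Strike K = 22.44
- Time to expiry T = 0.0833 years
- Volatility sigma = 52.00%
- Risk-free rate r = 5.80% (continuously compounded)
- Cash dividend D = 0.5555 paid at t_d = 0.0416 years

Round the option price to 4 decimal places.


Answer: Price = 2.2664

Derivation:
PV(D) = D * exp(-r * t_d) = 0.5555 * 0.99759011 = 0.55416131
S_0' = S_0 - PV(D) = 21.2500 - 0.55416131 = 20.69583869
d1 = (ln(S_0'/K) + (r + sigma^2/2)*T) / (sigma*sqrt(T)) = -0.43189245
d2 = d1 - sigma*sqrt(T) = -0.58197349
exp(-rT) = 0.99518025
N(-d1) = 0.66709021; N(-d2) = 0.71970773
P = K * exp(-rT) * N(-d2) - S_0' * N(-d1) = 22.4400 * 0.99518025 * 0.71970773 - 20.69583869 * 0.66709021 = 2.2664


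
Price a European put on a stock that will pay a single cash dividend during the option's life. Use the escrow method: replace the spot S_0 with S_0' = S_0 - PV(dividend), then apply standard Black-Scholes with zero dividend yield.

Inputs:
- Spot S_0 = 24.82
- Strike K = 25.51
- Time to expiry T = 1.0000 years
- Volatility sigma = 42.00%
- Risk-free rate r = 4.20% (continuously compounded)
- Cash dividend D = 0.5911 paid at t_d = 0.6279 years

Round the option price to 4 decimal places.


PV(D) = D * exp(-r * t_d) = 0.5911 * 0.97397290 = 0.57571538
S_0' = S_0 - PV(D) = 24.8200 - 0.57571538 = 24.24428462
d1 = (ln(S_0'/K) + (r + sigma^2/2)*T) / (sigma*sqrt(T)) = 0.18883422
d2 = d1 - sigma*sqrt(T) = -0.23116578
exp(-rT) = 0.95886978
N(-d1) = 0.42511138; N(-d2) = 0.59140699
P = K * exp(-rT) * N(-d2) - S_0' * N(-d1) = 25.5100 * 0.95886978 * 0.59140699 - 24.24428462 * 0.42511138 = 4.1597

Answer: Price = 4.1597


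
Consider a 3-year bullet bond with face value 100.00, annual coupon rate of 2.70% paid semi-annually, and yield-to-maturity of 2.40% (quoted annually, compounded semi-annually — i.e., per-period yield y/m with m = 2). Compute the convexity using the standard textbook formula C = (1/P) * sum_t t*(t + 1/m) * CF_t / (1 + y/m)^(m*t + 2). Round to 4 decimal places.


Answer: Convexity = 9.8084

Derivation:
Coupon per period c = face * coupon_rate / m = 1.350000
Periods per year m = 2; per-period yield y/m = 0.012000
Number of cashflows N = 6
Cashflows (t years, CF_t, discount factor 1/(1+y/m)^(m*t), PV):
  t = 0.5000: CF_t = 1.350000, DF = 0.988142, PV = 1.333992
  t = 1.0000: CF_t = 1.350000, DF = 0.976425, PV = 1.318174
  t = 1.5000: CF_t = 1.350000, DF = 0.964847, PV = 1.302543
  t = 2.0000: CF_t = 1.350000, DF = 0.953406, PV = 1.287098
  t = 2.5000: CF_t = 1.350000, DF = 0.942101, PV = 1.271836
  t = 3.0000: CF_t = 101.350000, DF = 0.930930, PV = 94.349734
Price P = sum_t PV_t = 100.863378
Convexity numerator sum_t t*(t + 1/m) * CF_t / (1+y/m)^(m*t + 2):
  t = 0.5000: term = 0.651272
  t = 1.0000: term = 1.930647
  t = 1.5000: term = 3.815509
  t = 2.0000: term = 6.283776
  t = 2.5000: term = 9.313897
  t = 3.0000: term = 967.317293
Convexity = (1/P) * sum = 989.312395 / 100.863378 = 9.808440


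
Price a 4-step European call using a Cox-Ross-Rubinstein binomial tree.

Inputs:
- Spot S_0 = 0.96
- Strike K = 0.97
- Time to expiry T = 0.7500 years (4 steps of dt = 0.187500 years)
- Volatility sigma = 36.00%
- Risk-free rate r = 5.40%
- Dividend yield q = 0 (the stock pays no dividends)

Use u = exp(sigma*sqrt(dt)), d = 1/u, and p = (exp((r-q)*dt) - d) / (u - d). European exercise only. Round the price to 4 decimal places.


dt = T/N = 0.187500
u = exp(sigma*sqrt(dt)) = 1.168691; d = 1/u = 0.855658
p = (exp((r-q)*dt) - d) / (u - d) = 0.493617
Discount per step: exp(-r*dt) = 0.989926
Stock lattice S(k, i) with i counting down-moves:
  k=0: S(0,0) = 0.9600
  k=1: S(1,0) = 1.1219; S(1,1) = 0.8214
  k=2: S(2,0) = 1.3112; S(2,1) = 0.9600; S(2,2) = 0.7029
  k=3: S(3,0) = 1.5324; S(3,1) = 1.1219; S(3,2) = 0.8214; S(3,3) = 0.6014
  k=4: S(4,0) = 1.7909; S(4,1) = 1.3112; S(4,2) = 0.9600; S(4,3) = 0.7029; S(4,4) = 0.5146
Terminal payoffs V(N, i) = max(S_T - K, 0):
  V(4,0) = 0.820896; V(4,1) = 0.341206; V(4,2) = 0.000000; V(4,3) = 0.000000; V(4,4) = 0.000000
Backward induction: V(k, i) = exp(-r*dt) * [p * V(k+1, i) + (1-p) * V(k+1, i+1)].
  V(3,0) = exp(-r*dt) * [p*0.820896 + (1-p)*0.341206] = 0.572166
  V(3,1) = exp(-r*dt) * [p*0.341206 + (1-p)*0.000000] = 0.166728
  V(3,2) = exp(-r*dt) * [p*0.000000 + (1-p)*0.000000] = 0.000000
  V(3,3) = exp(-r*dt) * [p*0.000000 + (1-p)*0.000000] = 0.000000
  V(2,0) = exp(-r*dt) * [p*0.572166 + (1-p)*0.166728] = 0.363164
  V(2,1) = exp(-r*dt) * [p*0.166728 + (1-p)*0.000000] = 0.081471
  V(2,2) = exp(-r*dt) * [p*0.000000 + (1-p)*0.000000] = 0.000000
  V(1,0) = exp(-r*dt) * [p*0.363164 + (1-p)*0.081471] = 0.218298
  V(1,1) = exp(-r*dt) * [p*0.081471 + (1-p)*0.000000] = 0.039810
  V(0,0) = exp(-r*dt) * [p*0.218298 + (1-p)*0.039810] = 0.126626

Answer: Price = V(0,0) = 0.1266


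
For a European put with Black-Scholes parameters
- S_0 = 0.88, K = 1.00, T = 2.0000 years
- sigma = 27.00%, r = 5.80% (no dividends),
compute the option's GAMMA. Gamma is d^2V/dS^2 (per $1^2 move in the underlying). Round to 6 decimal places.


d1 = 0.1599282486; d2 = -0.2219094133
phi(d1) = 0.3938728823; exp(-qT) = 1.0000000000; exp(-rT) = 0.8904752233
Gamma = exp(-qT) * phi(d1) / (S * sigma * sqrt(T)) = 1.0000000000 * 0.3938728823 / (0.8800 * 0.2700 * 1.4142135624) = 1.172181

Answer: Gamma = 1.172181


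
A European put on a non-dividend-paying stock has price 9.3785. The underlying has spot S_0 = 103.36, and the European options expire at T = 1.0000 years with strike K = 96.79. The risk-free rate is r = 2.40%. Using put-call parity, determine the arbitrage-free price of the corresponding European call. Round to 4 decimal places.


Put-call parity: C - P = S_0 * exp(-qT) - K * exp(-rT).
S_0 * exp(-qT) = 103.3600 * 1.00000000 = 103.36000000
K * exp(-rT) = 96.7900 * 0.97628571 = 94.49469385
C = P + S*exp(-qT) - K*exp(-rT)
C = 9.3785 + 103.36000000 - 94.49469385 = 18.2438

Answer: Call price = 18.2438


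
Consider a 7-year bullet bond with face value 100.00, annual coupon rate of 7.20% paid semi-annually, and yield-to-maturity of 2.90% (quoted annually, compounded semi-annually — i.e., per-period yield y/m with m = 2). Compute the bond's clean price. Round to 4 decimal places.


Answer: Price = 127.0649

Derivation:
Coupon per period c = face * coupon_rate / m = 3.600000
Periods per year m = 2; per-period yield y/m = 0.014500
Number of cashflows N = 14
Cashflows (t years, CF_t, discount factor 1/(1+y/m)^(m*t), PV):
  t = 0.5000: CF_t = 3.600000, DF = 0.985707, PV = 3.548546
  t = 1.0000: CF_t = 3.600000, DF = 0.971619, PV = 3.497828
  t = 1.5000: CF_t = 3.600000, DF = 0.957732, PV = 3.447834
  t = 2.0000: CF_t = 3.600000, DF = 0.944043, PV = 3.398555
  t = 2.5000: CF_t = 3.600000, DF = 0.930550, PV = 3.349980
  t = 3.0000: CF_t = 3.600000, DF = 0.917250, PV = 3.302100
  t = 3.5000: CF_t = 3.600000, DF = 0.904140, PV = 3.254904
  t = 4.0000: CF_t = 3.600000, DF = 0.891217, PV = 3.208382
  t = 4.5000: CF_t = 3.600000, DF = 0.878479, PV = 3.162526
  t = 5.0000: CF_t = 3.600000, DF = 0.865923, PV = 3.117324
  t = 5.5000: CF_t = 3.600000, DF = 0.853547, PV = 3.072769
  t = 6.0000: CF_t = 3.600000, DF = 0.841347, PV = 3.028851
  t = 6.5000: CF_t = 3.600000, DF = 0.829322, PV = 2.985560
  t = 7.0000: CF_t = 103.600000, DF = 0.817469, PV = 84.689786
Price P = sum_t PV_t = 127.064945


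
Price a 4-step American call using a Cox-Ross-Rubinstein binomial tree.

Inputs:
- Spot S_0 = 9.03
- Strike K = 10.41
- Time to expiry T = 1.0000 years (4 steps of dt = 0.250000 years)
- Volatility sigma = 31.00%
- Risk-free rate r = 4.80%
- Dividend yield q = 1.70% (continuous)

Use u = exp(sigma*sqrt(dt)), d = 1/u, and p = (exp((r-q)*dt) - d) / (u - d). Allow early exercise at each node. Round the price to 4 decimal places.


dt = T/N = 0.250000
u = exp(sigma*sqrt(dt)) = 1.167658; d = 1/u = 0.856415
p = (exp((r-q)*dt) - d) / (u - d) = 0.486324
Discount per step: exp(-r*dt) = 0.988072
Stock lattice S(k, i) with i counting down-moves:
  k=0: S(0,0) = 9.0300
  k=1: S(1,0) = 10.5440; S(1,1) = 7.7334
  k=2: S(2,0) = 12.3117; S(2,1) = 9.0300; S(2,2) = 6.6230
  k=3: S(3,0) = 14.3759; S(3,1) = 10.5440; S(3,2) = 7.7334; S(3,3) = 5.6721
  k=4: S(4,0) = 16.7861; S(4,1) = 12.3117; S(4,2) = 9.0300; S(4,3) = 6.6230; S(4,4) = 4.8576
Terminal payoffs V(N, i) = max(S_T - K, 0):
  V(4,0) = 6.376120; V(4,1) = 1.901729; V(4,2) = 0.000000; V(4,3) = 0.000000; V(4,4) = 0.000000
Backward induction: V(k, i) = exp(-r*dt) * [p * V(k+1, i) + (1-p) * V(k+1, i+1)]; then take max(V_cont, immediate exercise) for American.
  V(3,0) = exp(-r*dt) * [p*6.376120 + (1-p)*1.901729] = 4.029094; exercise = 3.965888; V(3,0) = max -> 4.029094
  V(3,1) = exp(-r*dt) * [p*1.901729 + (1-p)*0.000000] = 0.913825; exercise = 0.133951; V(3,1) = max -> 0.913825
  V(3,2) = exp(-r*dt) * [p*0.000000 + (1-p)*0.000000] = 0.000000; exercise = 0.000000; V(3,2) = max -> 0.000000
  V(3,3) = exp(-r*dt) * [p*0.000000 + (1-p)*0.000000] = 0.000000; exercise = 0.000000; V(3,3) = max -> 0.000000
  V(2,0) = exp(-r*dt) * [p*4.029094 + (1-p)*0.913825] = 2.399884; exercise = 1.901729; V(2,0) = max -> 2.399884
  V(2,1) = exp(-r*dt) * [p*0.913825 + (1-p)*0.000000] = 0.439114; exercise = 0.000000; V(2,1) = max -> 0.439114
  V(2,2) = exp(-r*dt) * [p*0.000000 + (1-p)*0.000000] = 0.000000; exercise = 0.000000; V(2,2) = max -> 0.000000
  V(1,0) = exp(-r*dt) * [p*2.399884 + (1-p)*0.439114] = 1.376072; exercise = 0.133951; V(1,0) = max -> 1.376072
  V(1,1) = exp(-r*dt) * [p*0.439114 + (1-p)*0.000000] = 0.211005; exercise = 0.000000; V(1,1) = max -> 0.211005
  V(0,0) = exp(-r*dt) * [p*1.376072 + (1-p)*0.211005] = 0.768330; exercise = 0.000000; V(0,0) = max -> 0.768330

Answer: Price = V(0,0) = 0.7683


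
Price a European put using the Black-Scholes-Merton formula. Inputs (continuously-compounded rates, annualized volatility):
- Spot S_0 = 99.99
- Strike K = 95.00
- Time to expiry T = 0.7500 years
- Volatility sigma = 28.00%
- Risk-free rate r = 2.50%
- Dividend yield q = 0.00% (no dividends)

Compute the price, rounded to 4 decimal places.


Answer: Price = 6.3291

Derivation:
d1 = (ln(S/K) + (r - q + 0.5*sigma^2) * T) / (sigma * sqrt(T)) = 0.40968482
d2 = d1 - sigma * sqrt(T) = 0.16719771
exp(-rT) = 0.98142469; exp(-qT) = 1.00000000
P = K * exp(-rT) * N(-d2) - S_0 * exp(-qT) * N(-d1)
N(-d1) = 0.34101858; N(-d2) = 0.43360724
P = 95.0000 * 0.98142469 * 0.43360724 - 99.9900 * 1.00000000 * 0.34101858 = 6.3291


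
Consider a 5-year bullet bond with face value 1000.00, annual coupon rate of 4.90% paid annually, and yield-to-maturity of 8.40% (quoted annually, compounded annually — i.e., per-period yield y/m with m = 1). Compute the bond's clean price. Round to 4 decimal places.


Answer: Price = 861.7161

Derivation:
Coupon per period c = face * coupon_rate / m = 49.000000
Periods per year m = 1; per-period yield y/m = 0.084000
Number of cashflows N = 5
Cashflows (t years, CF_t, discount factor 1/(1+y/m)^(m*t), PV):
  t = 1.0000: CF_t = 49.000000, DF = 0.922509, PV = 45.202952
  t = 2.0000: CF_t = 49.000000, DF = 0.851023, PV = 41.700140
  t = 3.0000: CF_t = 49.000000, DF = 0.785077, PV = 38.468764
  t = 4.0000: CF_t = 49.000000, DF = 0.724241, PV = 35.487790
  t = 5.0000: CF_t = 1049.000000, DF = 0.668119, PV = 700.856454
Price P = sum_t PV_t = 861.716100


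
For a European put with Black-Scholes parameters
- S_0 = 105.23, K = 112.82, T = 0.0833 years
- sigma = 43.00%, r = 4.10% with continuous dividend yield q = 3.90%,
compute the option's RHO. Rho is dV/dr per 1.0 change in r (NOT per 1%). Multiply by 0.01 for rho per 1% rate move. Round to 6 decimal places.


Answer: Rho = -6.865105

Derivation:
d1 = -0.4977823130; d2 = -0.6218877923
phi(d1) = 0.3524550619; exp(-qT) = 0.9967565713; exp(-rT) = 0.9965905255
N(-d2) = 0.7329921736
Rho = -K*T*exp(-rT)*N(-d2) = -112.8200 * 0.0833 * 0.9965905255 * 0.7329921736 = -6.865105


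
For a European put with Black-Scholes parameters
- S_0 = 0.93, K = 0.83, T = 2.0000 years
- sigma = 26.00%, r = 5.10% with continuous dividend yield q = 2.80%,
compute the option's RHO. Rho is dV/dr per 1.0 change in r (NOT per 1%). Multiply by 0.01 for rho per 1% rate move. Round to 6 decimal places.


Answer: Rho = -0.601180

Derivation:
d1 = 0.6183346523; d2 = 0.2506391261
phi(d1) = 0.3295235669; exp(-qT) = 0.9455391359; exp(-rT) = 0.9030295517
N(-d2) = 0.4010465644
Rho = -K*T*exp(-rT)*N(-d2) = -0.8300 * 2.0000 * 0.9030295517 * 0.4010465644 = -0.601180


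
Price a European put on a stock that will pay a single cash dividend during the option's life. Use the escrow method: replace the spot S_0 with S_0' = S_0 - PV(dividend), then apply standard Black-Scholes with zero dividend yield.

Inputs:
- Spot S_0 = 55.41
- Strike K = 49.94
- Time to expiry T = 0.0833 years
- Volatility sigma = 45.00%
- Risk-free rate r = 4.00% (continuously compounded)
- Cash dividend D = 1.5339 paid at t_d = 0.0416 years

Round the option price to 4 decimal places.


PV(D) = D * exp(-r * t_d) = 1.5339 * 0.99833738 = 1.53134971
S_0' = S_0 - PV(D) = 55.4100 - 1.53134971 = 53.87865029
d1 = (ln(S_0'/K) + (r + sigma^2/2)*T) / (sigma*sqrt(T)) = 0.67508167
d2 = d1 - sigma*sqrt(T) = 0.54520385
exp(-rT) = 0.99667354
N(-d1) = 0.24981194; N(-d2) = 0.29280666
P = K * exp(-rT) * N(-d2) - S_0' * N(-d1) = 49.9400 * 0.99667354 * 0.29280666 - 53.87865029 * 0.24981194 = 1.1146

Answer: Price = 1.1146


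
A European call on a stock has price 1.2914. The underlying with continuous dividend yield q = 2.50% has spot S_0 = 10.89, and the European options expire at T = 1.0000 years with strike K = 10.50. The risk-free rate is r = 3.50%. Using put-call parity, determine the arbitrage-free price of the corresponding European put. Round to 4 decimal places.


Put-call parity: C - P = S_0 * exp(-qT) - K * exp(-rT).
S_0 * exp(-qT) = 10.8900 * 0.97530991 = 10.62112494
K * exp(-rT) = 10.5000 * 0.96560542 = 10.13885687
P = C - S*exp(-qT) + K*exp(-rT)
P = 1.2914 - 10.62112494 + 10.13885687 = 0.8091

Answer: Put price = 0.8091


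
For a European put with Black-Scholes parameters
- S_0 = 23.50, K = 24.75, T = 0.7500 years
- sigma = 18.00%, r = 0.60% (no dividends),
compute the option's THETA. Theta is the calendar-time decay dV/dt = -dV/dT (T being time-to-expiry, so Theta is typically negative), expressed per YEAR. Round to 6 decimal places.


Answer: Theta = -0.853918

Derivation:
d1 = -0.2256481656; d2 = -0.3815327382
phi(d1) = 0.3889139840; exp(-qT) = 1.0000000000; exp(-rT) = 0.9955101098
Theta = -S*exp(-qT)*phi(d1)*sigma/(2*sqrt(T)) + r*K*exp(-rT)*N(-d2) - q*S*exp(-qT)*N(-d1)
N(-d1) = 0.5892624619; N(-d2) = 0.6485960083; sqrt(T) = 0.8660254038
Term 1 = -23.5000 * 1.0000000000 * 0.3889139840 * 0.1800 / (2 * 0.8660254038) = -0.9498024799
Term 2 = 0.0060 * 24.7500 * 0.9955101098 * 0.6485960083 = 0.0958840567
Term 3 = 0 (no dividend yield, q = 0)
Theta = -0.9498024799 + (0.0958840567) + (0.0000000000) = -0.853918


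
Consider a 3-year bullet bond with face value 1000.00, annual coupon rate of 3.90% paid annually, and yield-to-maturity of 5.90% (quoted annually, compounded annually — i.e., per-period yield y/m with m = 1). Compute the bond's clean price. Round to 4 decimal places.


Answer: Price = 946.4407

Derivation:
Coupon per period c = face * coupon_rate / m = 39.000000
Periods per year m = 1; per-period yield y/m = 0.059000
Number of cashflows N = 3
Cashflows (t years, CF_t, discount factor 1/(1+y/m)^(m*t), PV):
  t = 1.0000: CF_t = 39.000000, DF = 0.944287, PV = 36.827195
  t = 2.0000: CF_t = 39.000000, DF = 0.891678, PV = 34.775444
  t = 3.0000: CF_t = 1039.000000, DF = 0.842000, PV = 874.838057
Price P = sum_t PV_t = 946.440696


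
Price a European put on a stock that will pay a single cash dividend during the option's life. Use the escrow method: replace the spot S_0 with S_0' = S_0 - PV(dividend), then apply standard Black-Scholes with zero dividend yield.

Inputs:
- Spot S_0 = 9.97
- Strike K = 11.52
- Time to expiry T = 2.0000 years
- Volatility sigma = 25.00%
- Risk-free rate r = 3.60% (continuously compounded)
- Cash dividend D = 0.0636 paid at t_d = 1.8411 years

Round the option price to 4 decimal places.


PV(D) = D * exp(-r * t_d) = 0.0636 * 0.93586916 = 0.05952128
S_0' = S_0 - PV(D) = 9.9700 - 0.05952128 = 9.91047872
d1 = (ln(S_0'/K) + (r + sigma^2/2)*T) / (sigma*sqrt(T)) = -0.04523221
d2 = d1 - sigma*sqrt(T) = -0.39878560
exp(-rT) = 0.93053090
N(-d1) = 0.51803889; N(-d2) = 0.65497441
P = K * exp(-rT) * N(-d2) - S_0' * N(-d1) = 11.5200 * 0.93053090 * 0.65497441 - 9.91047872 * 0.51803889 = 1.8871

Answer: Price = 1.8871


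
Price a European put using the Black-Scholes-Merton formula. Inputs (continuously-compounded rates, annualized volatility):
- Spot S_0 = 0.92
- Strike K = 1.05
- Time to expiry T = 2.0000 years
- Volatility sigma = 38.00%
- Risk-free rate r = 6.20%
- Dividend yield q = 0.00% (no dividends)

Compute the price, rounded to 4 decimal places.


Answer: Price = 0.1995

Derivation:
d1 = (ln(S/K) + (r - q + 0.5*sigma^2) * T) / (sigma * sqrt(T)) = 0.25349448
d2 = d1 - sigma * sqrt(T) = -0.28390667
exp(-rT) = 0.88337984; exp(-qT) = 1.00000000
P = K * exp(-rT) * N(-d2) - S_0 * exp(-qT) * N(-d1)
N(-d1) = 0.39994306; N(-d2) = 0.61175905
P = 1.0500 * 0.88337984 * 0.61175905 - 0.9200 * 1.00000000 * 0.39994306 = 0.1995
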